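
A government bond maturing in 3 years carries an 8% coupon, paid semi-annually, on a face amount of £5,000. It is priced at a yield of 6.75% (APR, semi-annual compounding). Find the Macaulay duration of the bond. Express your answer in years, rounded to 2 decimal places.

Periodic yield y = 0.03375. Discount each cash flow and weight by its period:
  t   CF        PV=CF/(1+0.03375)^t    t·PV
  1       200.00       193.4704       193.4704
  2       200.00       187.1539       374.3079
  3       200.00       181.0437       543.1311
  4       200.00       175.1330       700.5319
  5       200.00       169.4152       847.0760
  6     5,200.00     4,260.9870    25,565.9219
  Σ                  5,167.2032    28,224.4392
Price P = Σ PV = 5,167.2032.
Macaulay duration = Σ(t·PV) / P = 28,224.4392 / 5,167.2032 = 5.46223 half-year periods.
In years: 5.46223 / 2 = 2.73111 years.

2.73 years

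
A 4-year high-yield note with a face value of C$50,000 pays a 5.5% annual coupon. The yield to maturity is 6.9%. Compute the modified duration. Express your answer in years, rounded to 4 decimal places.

3.4515 years

Periodic yield y = 0.069. First find Macaulay duration:
  t   CF        PV=CF/(1+0.069)^t    t·PV
  1     2,750.00     2,572.4977     2,572.4977
  2     2,750.00     2,406.4524     4,812.9049
  3     2,750.00     2,251.1248     6,753.3745
  4    52,750.00    40,393.5147   161,574.0587
  Σ                 47,623.5896   175,712.8357
P = 47,623.5896; Macaulay duration = 175,712.8357 / 47,623.5896 = 3.68962 years.
Modified duration = D_Mac / (1 + y) = 3.68962 / 1.069 = 3.45147 years.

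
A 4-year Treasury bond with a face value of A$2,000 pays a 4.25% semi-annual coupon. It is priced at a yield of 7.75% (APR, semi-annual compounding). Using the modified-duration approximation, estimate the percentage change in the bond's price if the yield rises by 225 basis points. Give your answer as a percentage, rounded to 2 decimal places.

-8.01%

Periodic yield y = 0.03875. Modified duration first:
  t   CF        PV=CF/(1+0.03875)^t    t·PV
  1        42.50        40.9146        40.9146
  2        42.50        39.3883        78.7765
  3        42.50        37.9189       113.7567
  4        42.50        36.5044       146.0175
  5        42.50        35.1426       175.7129
  6        42.50        33.8316       202.9897
  7        42.50        32.5695       227.9868
  8     2,042.50     1,506.8630    12,054.9040
  Σ                  1,763.1328    13,041.0587
P = 1,763.1328; D_Mac = 7.39653 half-year periods = 3.69826 yrs; D_mod = 3.69826/(1+0.03875) = 3.56030 yrs.
ΔP/P ≈ -D_mod · Δy = -3.56030 × (+0.0225) = -0.080107 = -8.0107%.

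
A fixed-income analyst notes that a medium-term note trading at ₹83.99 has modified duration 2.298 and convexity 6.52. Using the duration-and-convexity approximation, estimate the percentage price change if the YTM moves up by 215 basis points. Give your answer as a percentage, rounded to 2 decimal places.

-4.79%

Duration effect: -D_mod·Δy = -2.298 × (+0.0215) = -0.049407
Convexity effect: ½·C·(Δy)² = 0.5 × 6.52 × (0.0215)² = +0.001506935
ΔP/P ≈ -0.049407 + 0.001506935 = -0.047900065
= -4.7900065%.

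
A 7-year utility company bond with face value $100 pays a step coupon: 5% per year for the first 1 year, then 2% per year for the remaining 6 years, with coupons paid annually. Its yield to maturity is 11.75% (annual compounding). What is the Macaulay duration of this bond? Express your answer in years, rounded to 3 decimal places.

Periodic yield y = 0.1175. Discount each cash flow and weight by its year:
  t   CF        PV=CF/(1+0.1175)^t    t·PV
  1         5.00         4.4743         4.4743
  2         2.00         1.6015         3.2031
  3         2.00         1.4331         4.2994
  4         2.00         1.2824         5.1298
  5         2.00         1.1476         5.7380
  6         2.00         1.0269         6.1616
  7       102.00        46.8670       328.0692
  Σ                     57.8330       357.0754
Price P = Σ PV = 57.8330.
Macaulay duration = Σ(t·PV) / P = 357.0754 / 57.8330 = 6.17425 years.

6.174 years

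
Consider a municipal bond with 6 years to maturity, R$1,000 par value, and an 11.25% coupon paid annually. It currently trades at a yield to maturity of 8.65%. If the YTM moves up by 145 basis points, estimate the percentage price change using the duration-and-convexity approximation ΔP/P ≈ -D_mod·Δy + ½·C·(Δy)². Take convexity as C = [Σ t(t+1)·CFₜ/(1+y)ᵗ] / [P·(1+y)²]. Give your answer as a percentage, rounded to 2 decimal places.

-6.07%

With y = 0.0865:
  t   CF        PV=CF/(1+0.0865)^t    t·PV        t(t+1)·PV
  1       112.50       103.5435       103.5435         207.0870
  2       112.50        95.3000       190.6001         571.8002
  3       112.50        87.7129       263.1386       1,052.5545
  4       112.50        80.7297       322.9190       1,614.5950
  5       112.50        74.3026       371.5129       2,229.0773
  6     1,112.50       676.2724     4,057.6341      28,403.4390
  Σ                  1,117.8611     5,309.3482      34,078.5529
P = 1,117.8611; D_Mac = 4.74956 yrs; D_mod = 4.37143 yrs; C = 25.82461.
Duration effect: -4.37143 × (+0.0145) = -0.063386
Convexity effect: 0.5 × 25.82461 × (0.0145)² = +0.0027148
ΔP/P ≈ -0.063386 + 0.0027148 = -0.060671 = -6.0671%.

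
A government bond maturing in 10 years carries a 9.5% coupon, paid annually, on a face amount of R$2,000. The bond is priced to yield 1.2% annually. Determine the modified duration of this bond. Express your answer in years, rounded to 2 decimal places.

7.61 years

Periodic yield y = 0.012. First find Macaulay duration:
  t   CF        PV=CF/(1+0.012)^t    t·PV
  1       190.00       187.7470       187.7470
  2       190.00       185.5208       371.0416
  3       190.00       183.3209       549.9628
  4       190.00       181.1472       724.5887
  5       190.00       178.9992       894.9959
  6       190.00       176.8767     1,061.2600
  7       190.00       174.7793     1,223.4552
  8       190.00       172.7068     1,381.6546
  9       190.00       170.6589     1,535.9303
  10    2,190.00     1,943.7437    19,437.4366
  Σ                  3,555.5005    27,368.0726
P = 3,555.5005; Macaulay duration = 27,368.0726 / 3,555.5005 = 7.69739 years.
Modified duration = D_Mac / (1 + y) = 7.69739 / 1.012 = 7.60612 years.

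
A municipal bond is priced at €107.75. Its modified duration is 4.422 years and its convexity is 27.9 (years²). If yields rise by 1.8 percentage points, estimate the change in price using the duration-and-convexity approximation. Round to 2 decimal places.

Duration effect: -D_mod·Δy = -4.422 × (+0.018) = -0.079596
Convexity effect: ½·C·(Δy)² = 0.5 × 27.9 × (0.018)² = +0.0045198
ΔP/P ≈ -0.079596 + 0.0045198 = -0.0750762
ΔP ≈ 107.75 × (-0.0750762) = -8.08946055.

-€8.09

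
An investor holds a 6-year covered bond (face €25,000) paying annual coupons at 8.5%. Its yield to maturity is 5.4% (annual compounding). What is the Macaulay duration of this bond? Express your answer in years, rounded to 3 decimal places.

Periodic yield y = 0.054. Discount each cash flow and weight by its year:
  t   CF        PV=CF/(1+0.054)^t    t·PV
  1     2,125.00     2,016.1290     2,016.1290
  2     2,125.00     1,912.8359     3,825.6718
  3     2,125.00     1,814.8348     5,444.5044
  4     2,125.00     1,721.8547     6,887.4186
  5     2,125.00     1,633.6382     8,168.1910
  6    27,125.00    19,784.5457   118,707.2740
  Σ                 28,883.8383   145,049.1889
Price P = Σ PV = 28,883.8383.
Macaulay duration = Σ(t·PV) / P = 145,049.1889 / 28,883.8383 = 5.02181 years.

5.022 years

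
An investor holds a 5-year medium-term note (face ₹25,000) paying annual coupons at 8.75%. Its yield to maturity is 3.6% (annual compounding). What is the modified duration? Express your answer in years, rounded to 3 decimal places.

4.187 years

Periodic yield y = 0.036. First find Macaulay duration:
  t   CF        PV=CF/(1+0.036)^t    t·PV
  1     2,187.50     2,111.4865     2,111.4865
  2     2,187.50     2,038.1144     4,076.2287
  3     2,187.50     1,967.2919     5,901.8756
  4     2,187.50     1,898.9304     7,595.7215
  5    27,187.50    22,780.8800   113,904.4002
  Σ                 30,796.7031   133,589.7125
P = 30,796.7031; Macaulay duration = 133,589.7125 / 30,796.7031 = 4.33779 years.
Modified duration = D_Mac / (1 + y) = 4.33779 / 1.036 = 4.18706 years.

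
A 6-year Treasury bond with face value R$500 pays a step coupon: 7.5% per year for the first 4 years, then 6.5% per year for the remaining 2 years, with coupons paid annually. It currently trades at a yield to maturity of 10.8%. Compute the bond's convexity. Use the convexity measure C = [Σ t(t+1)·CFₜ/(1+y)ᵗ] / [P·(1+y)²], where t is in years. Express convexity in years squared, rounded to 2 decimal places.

26.41

With y = 0.108:
  t   CF        PV=CF/(1+0.108)^t    t·PV        t(t+1)·PV
  1        37.50        33.8448        33.8448          67.6895
  2        37.50        30.5458        61.0916         183.2749
  3        37.50        27.5684        82.7053         330.8211
  4        37.50        24.8813        99.5250         497.6250
  5        32.50        19.4619        97.3093         583.8561
  6       532.50       287.7935     1,726.7613      12,087.3289
  Σ                    424.0957     2,101.2373      13,750.5956
P = 424.0957.
Convexity = Σ t(t+1)·PV / [P·(1+y)²] = 13,750.5956 / (424.0957 × 1.227664) = 26.41059.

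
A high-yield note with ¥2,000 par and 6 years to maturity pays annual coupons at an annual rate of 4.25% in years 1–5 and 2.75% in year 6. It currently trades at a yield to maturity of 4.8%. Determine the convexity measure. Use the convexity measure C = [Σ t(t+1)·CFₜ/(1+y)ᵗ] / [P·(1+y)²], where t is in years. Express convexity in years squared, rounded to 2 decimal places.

33.22

With y = 0.048:
  t   CF        PV=CF/(1+0.048)^t    t·PV        t(t+1)·PV
  1        85.00        81.1069        81.1069         162.2137
  2        85.00        77.3921       154.7841         464.3523
  3        85.00        73.8474       221.5421         886.1685
  4        85.00        70.4651       281.8602       1,409.3011
  5        85.00        67.2376       336.1882       2,017.1294
  6     2,055.00     1,551.1155     9,306.6928      65,146.8499
  Σ                  1,921.1645    10,382.1744      70,086.0150
P = 1,921.1645.
Convexity = Σ t(t+1)·PV / [P·(1+y)²] = 70,086.0150 / (1,921.1645 × 1.098304) = 33.21576.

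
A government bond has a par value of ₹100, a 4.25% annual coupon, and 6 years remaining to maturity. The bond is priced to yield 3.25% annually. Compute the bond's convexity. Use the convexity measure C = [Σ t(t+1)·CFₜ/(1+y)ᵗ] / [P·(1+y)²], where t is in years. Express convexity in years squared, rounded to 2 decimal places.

With y = 0.0325:
  t   CF        PV=CF/(1+0.0325)^t    t·PV        t(t+1)·PV
  1         4.25         4.1162         4.1162           8.2324
  2         4.25         3.9867         7.9733          23.9199
  3         4.25         3.8612        11.5835          46.3340
  4         4.25         3.7396        14.9585          74.7926
  5         4.25         3.6219        18.1096         108.6575
  6       104.25        86.0470       516.2820       3,613.9737
  Σ                    105.3726       573.0231       3,875.9103
P = 105.3726.
Convexity = Σ t(t+1)·PV / [P·(1+y)²] = 3,875.9103 / (105.3726 × 1.066056) = 34.50372.

34.50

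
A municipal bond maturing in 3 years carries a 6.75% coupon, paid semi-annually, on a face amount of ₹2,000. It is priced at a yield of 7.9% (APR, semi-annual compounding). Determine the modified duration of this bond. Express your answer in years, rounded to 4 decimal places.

Periodic yield y = 0.0395. First find Macaulay duration:
  t   CF        PV=CF/(1+0.0395)^t    t·PV
  1        67.50        64.9351        64.9351
  2        67.50        62.4676       124.9352
  3        67.50        60.0939       180.2817
  4        67.50        57.8104       231.2415
  5        67.50        55.6136       278.0682
  6     2,067.50     1,638.6966     9,832.1797
  Σ                  1,939.6172    10,711.6413
P = 1,939.6172; Macaulay duration = 10,711.6413 / 1,939.6172 = 5.52255 half-year periods = 2.76128 years.
Modified duration = D_Mac / (1 + y) = 2.76128 / 1.0395 = 2.65635 years.

2.6564 years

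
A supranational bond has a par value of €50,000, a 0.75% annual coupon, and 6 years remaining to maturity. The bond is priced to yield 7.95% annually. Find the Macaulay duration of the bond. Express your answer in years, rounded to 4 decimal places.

5.8582 years

Periodic yield y = 0.0795. Discount each cash flow and weight by its year:
  t   CF        PV=CF/(1+0.0795)^t    t·PV
  1       375.00       347.3830       347.3830
  2       375.00       321.8000       643.5999
  3       375.00       298.1009       894.3028
  4       375.00       276.1472     1,104.5889
  5       375.00       255.8103     1,279.0515
  6    50,375.00    31,833.1180   190,998.7080
  Σ                 33,332.3595   195,267.6342
Price P = Σ PV = 33,332.3595.
Macaulay duration = Σ(t·PV) / P = 195,267.6342 / 33,332.3595 = 5.85820 years.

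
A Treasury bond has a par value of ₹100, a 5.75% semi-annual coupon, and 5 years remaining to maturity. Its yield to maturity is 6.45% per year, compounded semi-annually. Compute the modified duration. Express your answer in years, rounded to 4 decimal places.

Periodic yield y = 0.03225. First find Macaulay duration:
  t   CF        PV=CF/(1+0.03225)^t    t·PV
  1        2.875         2.7852         2.7852
  2        2.875         2.6982         5.3963
  3        2.875         2.6139         7.8416
  4        2.875         2.5322        10.1288
  5        2.875         2.4531        12.2654
  6        2.875         2.3764        14.2587
  7        2.875         2.3022        16.1154
  8        2.875         2.2303        17.8422
  9        2.875         2.1606        19.4454
  10     102.875        74.8964       748.9640
  Σ                     97.0484       855.0430
P = 97.0484; Macaulay duration = 855.0430 / 97.0484 = 8.81048 half-year periods = 4.40524 years.
Modified duration = D_Mac / (1 + y) = 4.40524 / 1.03225 = 4.26761 years.

4.2676 years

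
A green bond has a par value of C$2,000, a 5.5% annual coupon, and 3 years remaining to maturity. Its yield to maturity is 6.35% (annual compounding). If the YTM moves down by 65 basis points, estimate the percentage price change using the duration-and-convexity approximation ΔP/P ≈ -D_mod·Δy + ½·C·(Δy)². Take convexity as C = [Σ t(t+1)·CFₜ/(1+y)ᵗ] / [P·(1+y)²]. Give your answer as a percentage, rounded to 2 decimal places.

With y = 0.0635:
  t   CF        PV=CF/(1+0.0635)^t    t·PV        t(t+1)·PV
  1       110.00       103.4321       103.4321         206.8641
  2       110.00        97.2563       194.5126         583.5377
  3     2,110.00     1,754.1631     5,262.4893      21,049.9573
  Σ                  1,954.8515     5,560.4340      21,840.3591
P = 1,954.8515; D_Mac = 2.84443 yrs; D_mod = 2.67459 yrs; C = 9.87805.
Duration effect: -2.67459 × (-0.0065) = +0.017385
Convexity effect: 0.5 × 9.87805 × (-0.0065)² = +0.0002087
ΔP/P ≈ +0.017385 + 0.0002087 = +0.017594 = +1.7594%.

+1.76%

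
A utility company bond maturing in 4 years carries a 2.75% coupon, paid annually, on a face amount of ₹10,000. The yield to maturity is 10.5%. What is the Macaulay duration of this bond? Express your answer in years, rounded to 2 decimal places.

Periodic yield y = 0.105. Discount each cash flow and weight by its year:
  t   CF        PV=CF/(1+0.105)^t    t·PV
  1       275.00       248.8688       248.8688
  2       275.00       225.2206       450.4412
  3       275.00       203.8196       611.4587
  4    10,275.00     6,891.8008    27,567.2033
  Σ                  7,569.7098    28,877.9720
Price P = Σ PV = 7,569.7098.
Macaulay duration = Σ(t·PV) / P = 28,877.9720 / 7,569.7098 = 3.81494 years.

3.81 years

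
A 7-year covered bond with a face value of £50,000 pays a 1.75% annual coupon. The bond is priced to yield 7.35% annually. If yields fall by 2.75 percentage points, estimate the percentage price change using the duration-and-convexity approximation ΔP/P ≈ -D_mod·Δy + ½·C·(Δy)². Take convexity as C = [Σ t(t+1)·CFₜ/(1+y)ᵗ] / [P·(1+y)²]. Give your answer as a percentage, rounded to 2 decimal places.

With y = 0.0735:
  t   CF        PV=CF/(1+0.0735)^t    t·PV        t(t+1)·PV
  1       875.00       815.0908       815.0908       1,630.1816
  2       875.00       759.2835     1,518.5670       4,555.7009
  3       875.00       707.2971     2,121.8914       8,487.5658
  4       875.00       658.8702     2,635.4808      13,177.4038
  5       875.00       613.7589     3,068.7945      18,412.7673
  6       875.00       571.7363     3,430.4177      24,012.9242
  7    50,875.00    30,966.3545   216,764.4813   1,734,115.8503
  Σ                 35,092.3913   230,354.7236   1,804,392.3940
P = 35,092.3913; D_Mac = 6.56424 yrs; D_mod = 6.11480 yrs; C = 44.61839.
Duration effect: -6.11480 × (-0.0275) = +0.168157
Convexity effect: 0.5 × 44.61839 × (-0.0275)² = +0.0168713
ΔP/P ≈ +0.168157 + 0.0168713 = +0.185028 = +18.5028%.

+18.50%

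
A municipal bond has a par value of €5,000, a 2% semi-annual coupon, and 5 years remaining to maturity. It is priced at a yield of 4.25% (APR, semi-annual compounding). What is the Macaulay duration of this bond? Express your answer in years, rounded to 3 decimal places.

Periodic yield y = 0.02125. Discount each cash flow and weight by its period:
  t   CF        PV=CF/(1+0.02125)^t    t·PV
  1        50.00        48.9596        48.9596
  2        50.00        47.9409        95.8817
  3        50.00        46.9433       140.8300
  4        50.00        45.9665       183.8661
  5        50.00        45.0101       225.0503
  6        50.00        44.0735       264.4410
  7        50.00        43.1564       302.0950
  8        50.00        42.2584       338.0675
  9        50.00        41.3791       372.4122
  10    5,050.00     4,092.3303    40,923.3033
  Σ                  4,498.0182    42,894.9068
Price P = Σ PV = 4,498.0182.
Macaulay duration = Σ(t·PV) / P = 42,894.9068 / 4,498.0182 = 9.53640 half-year periods.
In years: 9.53640 / 2 = 4.76820 years.

4.768 years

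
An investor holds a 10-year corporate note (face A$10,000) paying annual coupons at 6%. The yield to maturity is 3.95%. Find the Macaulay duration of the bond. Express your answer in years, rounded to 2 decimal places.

7.98 years

Periodic yield y = 0.0395. Discount each cash flow and weight by its year:
  t   CF        PV=CF/(1+0.0395)^t    t·PV
  1       600.00       577.2006       577.2006
  2       600.00       555.2675     1,110.5350
  3       600.00       534.1679     1,602.5036
  4       600.00       513.8700     2,055.4801
  5       600.00       494.3434     2,471.7172
  6       600.00       475.5589     2,853.3532
  7       600.00       457.4881     3,202.4166
  8       600.00       440.1040     3,520.8319
  9       600.00       423.3805     3,810.4241
  10   10,600.00     7,195.4992    71,954.9919
  Σ                 11,666.8800    93,159.4543
Price P = Σ PV = 11,666.8800.
Macaulay duration = Σ(t·PV) / P = 93,159.4543 / 11,666.8800 = 7.98495 years.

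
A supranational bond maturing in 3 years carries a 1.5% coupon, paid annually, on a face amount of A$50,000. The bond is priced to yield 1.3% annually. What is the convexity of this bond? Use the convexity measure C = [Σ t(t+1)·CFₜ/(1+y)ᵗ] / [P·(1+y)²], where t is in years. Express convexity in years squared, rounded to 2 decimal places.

11.47

With y = 0.013:
  t   CF        PV=CF/(1+0.013)^t    t·PV        t(t+1)·PV
  1       750.00       740.3751       740.3751       1,480.7502
  2       750.00       730.8738     1,461.7475       4,385.2426
  3    50,750.00    48,821.1169   146,463.3506     585,853.4025
  Σ                 50,292.3658   148,665.4733     591,719.3953
P = 50,292.3658.
Convexity = Σ t(t+1)·PV / [P·(1+y)²] = 591,719.3953 / (50,292.3658 × 1.026169) = 11.46555.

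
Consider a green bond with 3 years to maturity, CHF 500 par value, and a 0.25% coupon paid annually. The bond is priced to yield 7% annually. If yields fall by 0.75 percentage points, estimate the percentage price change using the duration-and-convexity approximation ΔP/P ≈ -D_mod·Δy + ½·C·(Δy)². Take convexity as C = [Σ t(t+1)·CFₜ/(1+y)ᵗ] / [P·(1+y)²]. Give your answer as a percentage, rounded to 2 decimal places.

+2.13%

With y = 0.07:
  t   CF        PV=CF/(1+0.07)^t    t·PV        t(t+1)·PV
  1         1.25         1.1682         1.1682           2.3364
  2         1.25         1.0918         2.1836           6.5508
  3       501.25       409.1693     1,227.5079       4,910.0317
  Σ                    411.4293     1,230.8598       4,918.9190
P = 411.4293; D_Mac = 2.99167 yrs; D_mod = 2.79595 yrs; C = 10.44256.
Duration effect: -2.79595 × (-0.0075) = +0.020970
Convexity effect: 0.5 × 10.44256 × (-0.0075)² = +0.0002937
ΔP/P ≈ +0.020970 + 0.0002937 = +0.021263 = +2.1263%.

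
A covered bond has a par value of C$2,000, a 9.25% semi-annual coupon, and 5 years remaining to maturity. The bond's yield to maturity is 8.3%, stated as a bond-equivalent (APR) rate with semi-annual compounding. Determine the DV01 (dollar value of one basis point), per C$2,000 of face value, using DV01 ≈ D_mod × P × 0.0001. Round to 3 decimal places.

C$0.824

Periodic yield y = 0.0415.
  t   CF        PV=CF/(1+0.0415)^t    t·PV
  1        92.50        88.8142        88.8142
  2        92.50        85.2753       170.5506
  3        92.50        81.8774       245.6321
  4        92.50        78.6149       314.4594
  5        92.50        75.4823       377.4117
  6        92.50        72.4746       434.8479
  7        92.50        69.5868       487.1075
  8        92.50        66.8140       534.5121
  9        92.50        64.1517       577.3654
  10    2,092.50     1,393.3901    13,933.9011
  Σ                  2,076.4813    17,164.6021
P = 2,076.4813; D_Mac = 8.26620 half-year periods = 4.13310 yrs; D_mod = 3.96841 yrs.
DV01 ≈ 3.96841 × 2,076.4813 × 0.0001 = 0.824033.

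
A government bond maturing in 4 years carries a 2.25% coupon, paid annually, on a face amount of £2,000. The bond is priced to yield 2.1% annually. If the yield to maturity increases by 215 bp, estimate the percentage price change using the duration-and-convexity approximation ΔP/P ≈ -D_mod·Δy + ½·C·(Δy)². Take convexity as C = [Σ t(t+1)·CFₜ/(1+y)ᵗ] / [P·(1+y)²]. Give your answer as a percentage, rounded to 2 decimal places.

With y = 0.021:
  t   CF        PV=CF/(1+0.021)^t    t·PV        t(t+1)·PV
  1        45.00        44.0744        44.0744          88.1489
  2        45.00        43.1679        86.3358         259.0075
  3        45.00        42.2800       126.8401         507.3604
  4     2,045.00     1,881.8731     7,527.4926      37,637.4628
  Σ                  2,011.3955     7,784.7429      38,491.9795
P = 2,011.3955; D_Mac = 3.87032 yrs; D_mod = 3.79071 yrs; C = 18.35783.
Duration effect: -3.79071 × (+0.0215) = -0.081500
Convexity effect: 0.5 × 18.35783 × (0.0215)² = +0.0042430
ΔP/P ≈ -0.081500 + 0.0042430 = -0.077257 = -7.7257%.

-7.73%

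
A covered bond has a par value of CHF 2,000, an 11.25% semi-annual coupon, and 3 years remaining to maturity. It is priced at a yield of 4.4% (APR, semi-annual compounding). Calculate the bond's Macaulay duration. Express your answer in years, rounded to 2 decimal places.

2.66 years

Periodic yield y = 0.022. Discount each cash flow and weight by its period:
  t   CF        PV=CF/(1+0.022)^t    t·PV
  1       112.50       110.0783       110.0783
  2       112.50       107.7087       215.4174
  3       112.50       105.3901       316.1703
  4       112.50       103.1214       412.4857
  5       112.50       100.9016       504.5080
  6     2,112.50     1,853.9215    11,123.5290
  Σ                  2,381.1216    12,682.1887
Price P = Σ PV = 2,381.1216.
Macaulay duration = Σ(t·PV) / P = 12,682.1887 / 2,381.1216 = 5.32614 half-year periods.
In years: 5.32614 / 2 = 2.66307 years.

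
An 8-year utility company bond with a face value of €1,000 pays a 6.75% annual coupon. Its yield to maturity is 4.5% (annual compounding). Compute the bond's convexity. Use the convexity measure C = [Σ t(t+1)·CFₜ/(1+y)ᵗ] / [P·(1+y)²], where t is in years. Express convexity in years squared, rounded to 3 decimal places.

50.210

With y = 0.045:
  t   CF        PV=CF/(1+0.045)^t    t·PV        t(t+1)·PV
  1        67.50        64.5933        64.5933         129.1866
  2        67.50        61.8118       123.6235         370.8706
  3        67.50        59.1500       177.4501         709.8002
  4        67.50        56.6029       226.4116       1,132.0578
  5        67.50        54.1654       270.8272       1,624.9634
  6        67.50        51.8330       310.9978       2,176.9844
  7        67.50        49.6009       347.2064       2,777.6516
  8     1,067.50       750.6501     6,005.2010      54,046.8089
  Σ                  1,148.4074     7,526.3109      62,968.3235
P = 1,148.4074.
Convexity = Σ t(t+1)·PV / [P·(1+y)²] = 62,968.3235 / (1,148.4074 × 1.092025) = 50.21039.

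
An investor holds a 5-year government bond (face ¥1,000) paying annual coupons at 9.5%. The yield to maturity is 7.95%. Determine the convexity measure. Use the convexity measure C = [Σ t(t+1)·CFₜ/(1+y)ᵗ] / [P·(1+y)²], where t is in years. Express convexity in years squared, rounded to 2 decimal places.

With y = 0.0795:
  t   CF        PV=CF/(1+0.0795)^t    t·PV        t(t+1)·PV
  1        95.00        88.0037        88.0037         176.0074
  2        95.00        81.5227       163.0453         489.1359
  3        95.00        75.5189       226.5567         906.2268
  4        95.00        69.9573       279.8292       1,399.1459
  5     1,095.00       746.9661     3,734.8304      22,408.9827
  Σ                  1,061.9686     4,492.2653      25,379.4987
P = 1,061.9686.
Convexity = Σ t(t+1)·PV / [P·(1+y)²] = 25,379.4987 / (1,061.9686 × 1.165320) = 20.50813.

20.51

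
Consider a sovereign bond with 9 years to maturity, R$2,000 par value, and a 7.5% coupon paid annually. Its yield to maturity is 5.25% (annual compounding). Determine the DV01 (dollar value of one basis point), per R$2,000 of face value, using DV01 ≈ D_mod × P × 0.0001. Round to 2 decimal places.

R$1.55

Periodic yield y = 0.0525.
  t   CF        PV=CF/(1+0.0525)^t    t·PV
  1       150.00       142.5178       142.5178
  2       150.00       135.4089       270.8177
  3       150.00       128.6545       385.9635
  4       150.00       122.2370       488.9482
  5       150.00       116.1397       580.6985
  6       150.00       110.3465       662.0791
  7       150.00       104.8423       733.8961
  8       150.00        99.6126       796.9011
  9     2,150.00     1,356.5616    12,209.0544
  Σ                  2,316.3210    16,270.8764
P = 2,316.3210; D_Mac = 7.02445 yrs; D_mod = 6.67406 yrs.
DV01 ≈ 6.67406 × 2,316.3210 × 0.0001 = 1.545926.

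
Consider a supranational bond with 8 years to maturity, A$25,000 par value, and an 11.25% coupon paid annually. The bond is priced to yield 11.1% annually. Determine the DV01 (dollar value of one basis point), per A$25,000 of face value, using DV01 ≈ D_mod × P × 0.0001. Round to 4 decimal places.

Periodic yield y = 0.111.
  t   CF        PV=CF/(1+0.111)^t    t·PV
  1     2,812.50     2,531.5032     2,531.5032
  2     2,812.50     2,278.5807     4,557.1614
  3     2,812.50     2,050.9277     6,152.7832
  4     2,812.50     1,846.0195     7,384.0782
  5     2,812.50     1,661.5838     8,307.9188
  6     2,812.50     1,495.5749     8,973.4496
  7     2,812.50     1,346.1521     9,423.0644
  8    27,812.50    11,981.9515    95,855.6119
  Σ                 25,192.2933   143,185.5705
P = 25,192.2933; D_Mac = 5.68371 yrs; D_mod = 5.11585 yrs.
DV01 ≈ 5.11585 × 25,192.2933 × 0.0001 = 12.887990.

A$12.8880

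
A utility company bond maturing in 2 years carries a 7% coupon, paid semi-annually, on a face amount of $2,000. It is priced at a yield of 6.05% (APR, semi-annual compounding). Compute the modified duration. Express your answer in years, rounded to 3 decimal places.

Periodic yield y = 0.03025. First find Macaulay duration:
  t   CF        PV=CF/(1+0.03025)^t    t·PV
  1        70.00        67.9447        67.9447
  2        70.00        65.9497       131.8994
  3        70.00        64.0133       192.0399
  4     2,070.00     1,837.3837     7,349.5347
  Σ                  2,035.2913     7,741.4186
P = 2,035.2913; Macaulay duration = 7,741.4186 / 2,035.2913 = 3.80359 half-year periods = 1.90180 years.
Modified duration = D_Mac / (1 + y) = 1.90180 / 1.03025 = 1.84596 years.

1.846 years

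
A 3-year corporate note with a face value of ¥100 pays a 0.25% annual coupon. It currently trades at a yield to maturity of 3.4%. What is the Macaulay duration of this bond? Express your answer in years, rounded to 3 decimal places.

2.992 years

Periodic yield y = 0.034. Discount each cash flow and weight by its year:
  t   CF        PV=CF/(1+0.034)^t    t·PV
  1         0.25         0.2418         0.2418
  2         0.25         0.2338         0.4677
  3       100.25        90.6823       272.0470
  Σ                     91.1580       272.7565
Price P = Σ PV = 91.1580.
Macaulay duration = Σ(t·PV) / P = 272.7565 / 91.1580 = 2.99213 years.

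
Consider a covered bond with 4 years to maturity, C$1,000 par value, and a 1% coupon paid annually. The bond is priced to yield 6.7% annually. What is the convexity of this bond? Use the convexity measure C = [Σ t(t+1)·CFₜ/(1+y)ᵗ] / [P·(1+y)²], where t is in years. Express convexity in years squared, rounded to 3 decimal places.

17.177

With y = 0.067:
  t   CF        PV=CF/(1+0.067)^t    t·PV        t(t+1)·PV
  1        10.00         9.3721         9.3721          18.7441
  2        10.00         8.7836        17.5671          52.7014
  3        10.00         8.2320        24.6961          98.7843
  4     1,010.00       779.2265     3,116.9059      15,584.5294
  Σ                    805.6141     3,168.5412      15,754.7593
P = 805.6141.
Convexity = Σ t(t+1)·PV / [P·(1+y)²] = 15,754.7593 / (805.6141 × 1.138489) = 17.17734.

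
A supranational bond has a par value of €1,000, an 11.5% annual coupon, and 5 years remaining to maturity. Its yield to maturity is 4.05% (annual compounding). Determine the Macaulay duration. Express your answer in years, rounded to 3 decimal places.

Periodic yield y = 0.0405. Discount each cash flow and weight by its year:
  t   CF        PV=CF/(1+0.0405)^t    t·PV
  1       115.00       110.5238       110.5238
  2       115.00       106.2218       212.4436
  3       115.00       102.0873       306.2618
  4       115.00        98.1137       392.4547
  5     1,115.00       914.2489     4,571.2445
  Σ                  1,331.1954     5,592.9283
Price P = Σ PV = 1,331.1954.
Macaulay duration = Σ(t·PV) / P = 5,592.9283 / 1,331.1954 = 4.20143 years.

4.201 years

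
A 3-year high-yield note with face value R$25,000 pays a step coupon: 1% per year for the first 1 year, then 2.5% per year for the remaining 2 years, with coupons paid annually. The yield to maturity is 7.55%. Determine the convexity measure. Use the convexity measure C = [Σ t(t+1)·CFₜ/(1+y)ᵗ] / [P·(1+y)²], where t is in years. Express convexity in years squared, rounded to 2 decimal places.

With y = 0.0755:
  t   CF        PV=CF/(1+0.0755)^t    t·PV        t(t+1)·PV
  1       250.00       232.4500       232.4500         464.9000
  2       625.00       540.3301     1,080.6603       3,241.9808
  3    25,625.00    20,598.3593    61,795.0780     247,180.3119
  Σ                 21,371.1395    63,108.1883     250,887.1928
P = 21,371.1395.
Convexity = Σ t(t+1)·PV / [P·(1+y)²] = 250,887.1928 / (21,371.1395 × 1.156700) = 10.14916.

10.15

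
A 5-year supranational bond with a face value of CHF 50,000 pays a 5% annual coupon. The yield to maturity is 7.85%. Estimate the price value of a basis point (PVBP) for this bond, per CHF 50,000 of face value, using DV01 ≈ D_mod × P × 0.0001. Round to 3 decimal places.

Periodic yield y = 0.0785.
  t   CF        PV=CF/(1+0.0785)^t    t·PV
  1     2,500.00     2,318.0343     2,318.0343
  2     2,500.00     2,149.3132     4,298.6264
  3     2,500.00     1,992.8727     5,978.6181
  4     2,500.00     1,847.8189     7,391.2757
  5    52,500.00    35,979.7844   179,898.9218
  Σ                 44,287.8235   199,885.4764
P = 44,287.8235; D_Mac = 4.51333 yrs; D_mod = 4.18482 yrs.
DV01 ≈ 4.18482 × 44,287.8235 × 0.0001 = 18.533656.

CHF 18.534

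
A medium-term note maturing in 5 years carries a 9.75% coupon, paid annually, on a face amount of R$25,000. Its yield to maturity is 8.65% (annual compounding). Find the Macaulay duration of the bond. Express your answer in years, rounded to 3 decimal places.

Periodic yield y = 0.0865. Discount each cash flow and weight by its year:
  t   CF        PV=CF/(1+0.0865)^t    t·PV
  1     2,437.50     2,243.4422     2,243.4422
  2     2,437.50     2,064.8341     4,129.6682
  3     2,437.50     1,900.4456     5,701.3367
  4     2,437.50     1,749.1446     6,996.5782
  5    27,437.50    18,121.5726    90,607.8632
  Σ                 26,079.4391   109,678.8885
Price P = Σ PV = 26,079.4391.
Macaulay duration = Σ(t·PV) / P = 109,678.8885 / 26,079.4391 = 4.20557 years.

4.206 years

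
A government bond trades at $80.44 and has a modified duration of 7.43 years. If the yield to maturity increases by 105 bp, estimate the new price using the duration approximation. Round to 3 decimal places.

Duration approximation: ΔP/P ≈ -D_mod · Δy = -7.43 × (+0.0105) = -0.078015.
New price ≈ 80.44 × (1 - 0.078015) = 74.1644734.

$74.164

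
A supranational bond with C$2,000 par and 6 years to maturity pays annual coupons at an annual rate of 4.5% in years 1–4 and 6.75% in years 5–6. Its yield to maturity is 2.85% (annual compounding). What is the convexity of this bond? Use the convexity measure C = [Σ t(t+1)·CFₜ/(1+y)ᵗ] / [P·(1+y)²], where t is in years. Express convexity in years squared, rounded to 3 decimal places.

34.585

With y = 0.0285:
  t   CF        PV=CF/(1+0.0285)^t    t·PV        t(t+1)·PV
  1        90.00        87.5061        87.5061         175.0122
  2        90.00        85.0813       170.1625         510.4876
  3        90.00        82.7236       248.1709         992.6836
  4        90.00        80.4313       321.7254       1,608.6269
  5       135.00       117.3039       586.5193       3,519.1157
  6     2,135.00     1,803.7324    10,822.3943      75,756.7602
  Σ                  2,256.7786    12,236.4785      82,562.6861
P = 2,256.7786.
Convexity = Σ t(t+1)·PV / [P·(1+y)²] = 82,562.6861 / (2,256.7786 × 1.057812) = 34.58488.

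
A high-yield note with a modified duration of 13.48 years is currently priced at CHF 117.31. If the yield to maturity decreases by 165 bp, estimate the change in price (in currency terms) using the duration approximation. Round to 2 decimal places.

Duration approximation: ΔP/P ≈ -D_mod · Δy = -13.48 × (-0.0165) = +0.222420.
ΔP ≈ 117.31 × (+0.222420) = +26.0920902.

+CHF 26.09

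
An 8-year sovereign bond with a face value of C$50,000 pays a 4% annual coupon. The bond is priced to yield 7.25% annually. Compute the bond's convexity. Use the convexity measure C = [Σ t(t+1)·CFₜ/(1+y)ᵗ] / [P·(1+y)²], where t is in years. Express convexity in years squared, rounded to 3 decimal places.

50.985

With y = 0.0725:
  t   CF        PV=CF/(1+0.0725)^t    t·PV        t(t+1)·PV
  1     2,000.00     1,864.8019     1,864.8019       3,729.6037
  2     2,000.00     1,738.7430     3,477.4860      10,432.4580
  3     2,000.00     1,621.2056     4,863.6168      19,454.4671
  4     2,000.00     1,511.6136     6,046.4544      30,232.2721
  5     2,000.00     1,409.4299     7,047.1497      42,282.8981
  6     2,000.00     1,314.1538     7,884.9227      55,194.4590
  7     2,000.00     1,225.3182     8,577.2275      68,617.8201
  8    52,000.00    29,704.6840   237,637.4720   2,138,737.2484
  Σ                 40,389.9500   277,399.1310   2,368,681.2265
P = 40,389.9500.
Convexity = Σ t(t+1)·PV / [P·(1+y)²] = 2,368,681.2265 / (40,389.9500 × 1.150256) = 50.98456.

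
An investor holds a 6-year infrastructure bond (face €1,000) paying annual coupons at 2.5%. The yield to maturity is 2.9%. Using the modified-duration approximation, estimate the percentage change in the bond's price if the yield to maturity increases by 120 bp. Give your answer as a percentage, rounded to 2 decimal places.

Periodic yield y = 0.029. Modified duration first:
  t   CF        PV=CF/(1+0.029)^t    t·PV
  1        25.00        24.2954        24.2954
  2        25.00        23.6107        47.2214
  3        25.00        22.9453        68.8359
  4        25.00        22.2986        89.1946
  5        25.00        21.6702       108.3511
  6     1,025.00       863.4389     5,180.6335
  Σ                    978.2592     5,518.5319
P = 978.2592; D_Mac = 5.64118 yrs; D_mod = 5.64118/(1+0.029) = 5.48219 yrs.
ΔP/P ≈ -D_mod · Δy = -5.48219 × (+0.012) = -0.065786 = -6.5786%.

-6.58%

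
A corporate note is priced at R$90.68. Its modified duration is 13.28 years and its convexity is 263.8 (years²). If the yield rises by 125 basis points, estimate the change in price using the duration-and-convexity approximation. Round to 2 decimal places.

-R$13.18

Duration effect: -D_mod·Δy = -13.28 × (+0.0125) = -0.166000
Convexity effect: ½·C·(Δy)² = 0.5 × 263.8 × (0.0125)² = +0.020609375
ΔP/P ≈ -0.166000 + 0.020609375 = -0.145390625
ΔP ≈ 90.68 × (-0.145390625) = -13.184021875.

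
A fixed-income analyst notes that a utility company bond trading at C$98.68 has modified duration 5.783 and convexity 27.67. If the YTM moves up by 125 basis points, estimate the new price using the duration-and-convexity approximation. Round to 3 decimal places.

Duration effect: -D_mod·Δy = -5.783 × (+0.0125) = -0.0722875
Convexity effect: ½·C·(Δy)² = 0.5 × 27.67 × (0.0125)² = +0.00216171875
ΔP/P ≈ -0.0722875 + 0.00216171875 = -0.07012578125
New price ≈ 98.68 × (1 - 0.07012578125) = 91.75998790625.

C$91.760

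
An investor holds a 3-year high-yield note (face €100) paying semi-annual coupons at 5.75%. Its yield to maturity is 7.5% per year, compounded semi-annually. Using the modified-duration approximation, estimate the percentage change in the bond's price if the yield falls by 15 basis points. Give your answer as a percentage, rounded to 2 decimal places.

+0.40%

Periodic yield y = 0.0375. Modified duration first:
  t   CF        PV=CF/(1+0.0375)^t    t·PV
  1        2.875         2.7711         2.7711
  2        2.875         2.6709         5.3418
  3        2.875         2.5744         7.7232
  4        2.875         2.4813         9.9253
  5        2.875         2.3916        11.9582
  6      102.875        82.4862       494.9171
  Σ                     95.3756       532.6368
P = 95.3756; D_Mac = 5.58463 half-year periods = 2.79231 yrs; D_mod = 2.79231/(1+0.0375) = 2.69139 yrs.
ΔP/P ≈ -D_mod · Δy = -2.69139 × (-0.0015) = +0.004037 = +0.4037%.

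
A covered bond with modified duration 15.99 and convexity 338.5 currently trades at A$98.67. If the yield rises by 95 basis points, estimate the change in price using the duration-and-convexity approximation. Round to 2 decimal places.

Duration effect: -D_mod·Δy = -15.99 × (+0.0095) = -0.151905
Convexity effect: ½·C·(Δy)² = 0.5 × 338.5 × (0.0095)² = +0.0152748125
ΔP/P ≈ -0.151905 + 0.0152748125 = -0.1366301875
ΔP ≈ 98.67 × (-0.1366301875) = -13.481300600625.

-A$13.48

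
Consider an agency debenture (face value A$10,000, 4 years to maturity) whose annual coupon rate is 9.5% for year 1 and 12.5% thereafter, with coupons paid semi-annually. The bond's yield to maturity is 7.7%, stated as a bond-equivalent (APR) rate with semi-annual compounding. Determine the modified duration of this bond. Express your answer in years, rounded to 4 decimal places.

3.2654 years

Periodic yield y = 0.0385. First find Macaulay duration:
  t   CF        PV=CF/(1+0.0385)^t    t·PV
  1       475.00       457.3905       457.3905
  2       475.00       440.4338       880.8675
  3       625.00       558.0338     1,674.1014
  4       625.00       537.3460     2,149.3840
  5       625.00       517.4251     2,587.1256
  6       625.00       498.2428     2,989.4567
  7       625.00       479.7716     3,358.4010
  8    10,625.00     7,853.7475    62,829.9796
  Σ                 11,342.3910    76,926.7063
P = 11,342.3910; Macaulay duration = 76,926.7063 / 11,342.3910 = 6.78223 half-year periods = 3.39112 years.
Modified duration = D_Mac / (1 + y) = 3.39112 / 1.0385 = 3.26540 years.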